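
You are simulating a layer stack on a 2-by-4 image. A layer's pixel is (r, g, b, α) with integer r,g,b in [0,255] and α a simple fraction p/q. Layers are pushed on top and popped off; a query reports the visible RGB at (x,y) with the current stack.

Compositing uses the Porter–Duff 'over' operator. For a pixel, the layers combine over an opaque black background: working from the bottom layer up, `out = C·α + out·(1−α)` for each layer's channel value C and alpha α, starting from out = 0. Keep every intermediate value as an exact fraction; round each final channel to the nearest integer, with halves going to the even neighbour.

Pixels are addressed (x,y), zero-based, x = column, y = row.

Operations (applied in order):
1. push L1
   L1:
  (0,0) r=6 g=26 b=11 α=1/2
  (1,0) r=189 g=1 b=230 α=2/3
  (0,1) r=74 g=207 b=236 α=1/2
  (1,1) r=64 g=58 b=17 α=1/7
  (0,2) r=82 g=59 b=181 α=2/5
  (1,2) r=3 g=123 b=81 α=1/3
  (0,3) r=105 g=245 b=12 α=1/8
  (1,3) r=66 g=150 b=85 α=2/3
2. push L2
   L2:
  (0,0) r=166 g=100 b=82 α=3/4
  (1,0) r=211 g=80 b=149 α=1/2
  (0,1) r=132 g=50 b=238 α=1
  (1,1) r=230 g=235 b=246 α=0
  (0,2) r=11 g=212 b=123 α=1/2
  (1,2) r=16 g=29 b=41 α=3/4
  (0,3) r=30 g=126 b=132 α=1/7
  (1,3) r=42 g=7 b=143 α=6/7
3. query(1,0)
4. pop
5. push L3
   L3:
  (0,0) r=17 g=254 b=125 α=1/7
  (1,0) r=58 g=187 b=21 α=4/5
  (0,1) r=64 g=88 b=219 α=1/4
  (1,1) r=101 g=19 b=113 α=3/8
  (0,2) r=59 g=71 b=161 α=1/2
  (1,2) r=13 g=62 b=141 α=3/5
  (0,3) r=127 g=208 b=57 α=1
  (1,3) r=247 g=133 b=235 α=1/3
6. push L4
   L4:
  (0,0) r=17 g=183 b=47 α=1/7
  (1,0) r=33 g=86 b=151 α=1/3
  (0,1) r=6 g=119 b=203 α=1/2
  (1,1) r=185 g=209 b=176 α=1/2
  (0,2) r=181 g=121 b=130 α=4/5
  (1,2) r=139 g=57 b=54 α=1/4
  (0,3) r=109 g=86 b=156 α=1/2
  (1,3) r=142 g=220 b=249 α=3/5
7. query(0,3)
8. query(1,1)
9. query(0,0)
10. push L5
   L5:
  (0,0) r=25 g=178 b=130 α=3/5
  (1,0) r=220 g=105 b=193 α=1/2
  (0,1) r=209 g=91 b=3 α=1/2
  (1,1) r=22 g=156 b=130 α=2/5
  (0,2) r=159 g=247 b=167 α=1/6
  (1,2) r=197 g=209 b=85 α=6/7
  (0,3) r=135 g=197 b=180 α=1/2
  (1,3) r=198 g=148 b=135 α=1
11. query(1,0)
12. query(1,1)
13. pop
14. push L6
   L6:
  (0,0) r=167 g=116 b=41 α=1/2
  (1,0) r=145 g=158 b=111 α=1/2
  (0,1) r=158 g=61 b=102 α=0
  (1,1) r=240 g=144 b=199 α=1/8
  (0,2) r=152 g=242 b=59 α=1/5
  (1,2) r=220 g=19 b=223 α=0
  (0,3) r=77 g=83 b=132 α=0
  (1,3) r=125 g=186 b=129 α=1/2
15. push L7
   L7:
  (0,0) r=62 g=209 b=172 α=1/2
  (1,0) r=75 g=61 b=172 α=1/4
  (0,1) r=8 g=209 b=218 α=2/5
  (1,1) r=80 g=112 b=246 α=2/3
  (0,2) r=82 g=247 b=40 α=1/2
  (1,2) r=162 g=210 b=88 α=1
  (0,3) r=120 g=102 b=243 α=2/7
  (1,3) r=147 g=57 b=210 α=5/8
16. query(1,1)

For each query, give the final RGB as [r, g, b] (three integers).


(1,0) stack=L1,L2; from [0,0,0]:
L1 α=2/3: [126, 2/3, 460/3]
L2 α=1/2: [337/2, 121/3, 907/6]
→ [168, 40, 151]

at x=0,y=3 over L1,L3,L4:
after L1 α=1/8: [105/8, 245/8, 3/2]
after L3 α=1: [127, 208, 57]
after L4 α=1/2: [118, 147, 213/2]
= [118, 147, 106]

at x=1,y=1 over L1,L3,L4:
after L1 α=1/7: [64/7, 58/7, 17/7]
after L3 α=3/8: [2441/56, 689/56, 1229/28]
after L4 α=1/2: [12801/112, 12393/112, 6157/56]
rounded: [114, 111, 110]

at x=0,y=0 over L1,L3,L4:
L1 α=1/2: [3, 13, 11/2]
L3 α=1/7: [5, 332/7, 158/7]
L4 α=1/7: [47/7, 3273/49, 1277/49]
rounded: [7, 67, 26]

at x=1,y=0 over L1,L3,L4,L5:
L1 α=2/3: [126, 2/3, 460/3]
L3 α=4/5: [358/5, 2246/15, 712/15]
L4 α=1/3: [881/15, 5782/45, 3689/45]
L5 α=1/2: [4181/30, 10507/90, 6187/45]
= [139, 117, 137]

(1,1) stack=L1,L3,L4,L5; from [0,0,0]:
L1 α=1/7: [64/7, 58/7, 17/7]
L3 α=3/8: [2441/56, 689/56, 1229/28]
L4 α=1/2: [12801/112, 12393/112, 6157/56]
L5 α=2/5: [43331/560, 72123/560, 33031/280]
→ [77, 129, 118]

query (1,1) [L1,L3,L4,L6,L7] — begin 0,0,0
L1 α=1/7: [64/7, 58/7, 17/7]
L3 α=3/8: [2441/56, 689/56, 1229/28]
L4 α=1/2: [12801/112, 12393/112, 6157/56]
L6 α=1/8: [16641/128, 14697/128, 7749/64]
L7 α=2/3: [37121/384, 43369/384, 13079/64]
rounded: [97, 113, 204]


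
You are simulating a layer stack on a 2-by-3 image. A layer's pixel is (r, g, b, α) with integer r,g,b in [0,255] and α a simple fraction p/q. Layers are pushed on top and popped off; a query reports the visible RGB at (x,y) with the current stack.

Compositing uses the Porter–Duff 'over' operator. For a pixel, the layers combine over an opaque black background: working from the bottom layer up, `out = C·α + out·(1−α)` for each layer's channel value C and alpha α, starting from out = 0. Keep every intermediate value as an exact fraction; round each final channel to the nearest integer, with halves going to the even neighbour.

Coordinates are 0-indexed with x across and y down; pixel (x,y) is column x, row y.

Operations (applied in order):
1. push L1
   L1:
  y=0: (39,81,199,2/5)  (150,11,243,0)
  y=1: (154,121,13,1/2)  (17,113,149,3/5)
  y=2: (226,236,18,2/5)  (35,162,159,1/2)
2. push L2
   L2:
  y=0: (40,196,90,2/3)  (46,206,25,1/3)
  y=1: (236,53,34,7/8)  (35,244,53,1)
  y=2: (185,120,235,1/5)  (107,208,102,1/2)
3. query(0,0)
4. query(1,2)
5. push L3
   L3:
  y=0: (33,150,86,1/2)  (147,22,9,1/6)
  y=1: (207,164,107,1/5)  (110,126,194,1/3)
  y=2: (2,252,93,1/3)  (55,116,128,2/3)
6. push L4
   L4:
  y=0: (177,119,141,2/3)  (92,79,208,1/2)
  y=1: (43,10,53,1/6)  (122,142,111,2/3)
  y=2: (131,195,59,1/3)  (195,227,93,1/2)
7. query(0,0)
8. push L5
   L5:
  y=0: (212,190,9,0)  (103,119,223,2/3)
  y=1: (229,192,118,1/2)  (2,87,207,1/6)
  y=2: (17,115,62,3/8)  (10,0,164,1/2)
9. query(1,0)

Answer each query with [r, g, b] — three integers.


query (0,0) [L1,L2] — begin 0,0,0
+L1 (α=2/5) → [78/5, 162/5, 398/5]
+L2 (α=2/3) → [478/15, 2122/15, 1298/15]
= [32, 141, 87]

query (1,2) [L1,L2] — begin 0,0,0
L1 α=1/2: [35/2, 81, 159/2]
L2 α=1/2: [249/4, 289/2, 363/4]
→ [62, 144, 91]

at x=0,y=0 over L1,L2,L3,L4:
+L1 (α=2/5) → [78/5, 162/5, 398/5]
+L2 (α=2/3) → [478/15, 2122/15, 1298/15]
+L3 (α=1/2) → [973/30, 2186/15, 1294/15]
+L4 (α=2/3) → [11593/90, 5756/45, 5524/45]
= [129, 128, 123]

query (1,0) [L1,L2,L3,L4,L5] — begin 0,0,0
after L1 α=0: [0, 0, 0]
after L2 α=1/3: [46/3, 206/3, 25/3]
after L3 α=1/6: [671/18, 548/9, 76/9]
after L4 α=1/2: [2327/36, 1259/18, 974/9]
after L5 α=2/3: [9743/108, 5543/54, 4988/27]
= [90, 103, 185]


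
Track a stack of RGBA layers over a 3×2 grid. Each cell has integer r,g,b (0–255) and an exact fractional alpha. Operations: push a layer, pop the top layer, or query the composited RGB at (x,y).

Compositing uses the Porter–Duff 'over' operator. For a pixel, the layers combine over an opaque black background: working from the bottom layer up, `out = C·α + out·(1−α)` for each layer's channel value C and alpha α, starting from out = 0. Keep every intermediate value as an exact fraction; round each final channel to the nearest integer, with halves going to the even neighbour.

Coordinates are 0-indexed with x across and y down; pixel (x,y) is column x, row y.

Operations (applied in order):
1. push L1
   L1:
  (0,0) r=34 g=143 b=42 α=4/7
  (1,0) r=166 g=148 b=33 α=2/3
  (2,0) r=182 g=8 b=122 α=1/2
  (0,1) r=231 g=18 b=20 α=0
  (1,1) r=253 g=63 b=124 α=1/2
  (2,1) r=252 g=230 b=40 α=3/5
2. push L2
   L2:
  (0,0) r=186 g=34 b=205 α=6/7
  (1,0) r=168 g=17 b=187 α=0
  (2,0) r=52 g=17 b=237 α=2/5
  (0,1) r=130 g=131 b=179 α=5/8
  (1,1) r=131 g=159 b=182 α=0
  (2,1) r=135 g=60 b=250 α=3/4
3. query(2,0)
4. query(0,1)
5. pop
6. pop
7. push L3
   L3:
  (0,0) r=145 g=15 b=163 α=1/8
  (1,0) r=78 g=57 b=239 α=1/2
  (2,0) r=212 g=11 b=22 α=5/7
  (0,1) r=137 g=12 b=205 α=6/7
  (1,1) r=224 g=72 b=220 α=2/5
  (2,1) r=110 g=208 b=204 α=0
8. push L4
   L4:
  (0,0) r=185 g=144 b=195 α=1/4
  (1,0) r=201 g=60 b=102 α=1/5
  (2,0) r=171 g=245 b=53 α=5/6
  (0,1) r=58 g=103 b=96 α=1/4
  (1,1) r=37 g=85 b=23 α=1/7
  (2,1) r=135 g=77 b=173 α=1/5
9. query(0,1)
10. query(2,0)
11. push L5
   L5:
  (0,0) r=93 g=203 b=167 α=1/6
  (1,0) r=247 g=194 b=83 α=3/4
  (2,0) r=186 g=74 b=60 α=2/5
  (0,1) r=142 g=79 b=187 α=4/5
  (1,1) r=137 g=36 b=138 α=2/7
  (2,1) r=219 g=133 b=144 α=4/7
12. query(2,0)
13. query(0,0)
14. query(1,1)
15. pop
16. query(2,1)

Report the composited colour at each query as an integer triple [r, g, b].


at x=2,y=0 over L1,L2:
after L1 α=1/2: [91, 4, 61]
after L2 α=2/5: [377/5, 46/5, 657/5]
= [75, 9, 131]

at x=0,y=1 over L1,L2:
after L1 α=0: [0, 0, 0]
after L2 α=5/8: [325/4, 655/8, 895/8]
rounded: [81, 82, 112]

query (0,1) [L3,L4] — begin 0,0,0
+L3 (α=6/7) → [822/7, 72/7, 1230/7]
+L4 (α=1/4) → [718/7, 937/28, 2181/14]
rounded: [103, 33, 156]

query (2,0) [L3,L4] — begin 0,0,0
after L3 α=5/7: [1060/7, 55/7, 110/7]
after L4 α=5/6: [7045/42, 4315/21, 655/14]
= [168, 205, 47]

(2,0) stack=L3,L4,L5; from [0,0,0]:
L3 α=5/7: [1060/7, 55/7, 110/7]
L4 α=5/6: [7045/42, 4315/21, 655/14]
L5 α=2/5: [12253/70, 5351/35, 729/14]
rounded: [175, 153, 52]

query (0,0) [L3,L4,L5] — begin 0,0,0
+L3 (α=1/8) → [145/8, 15/8, 163/8]
+L4 (α=1/4) → [1915/32, 1197/32, 2049/32]
+L5 (α=1/6) → [12551/192, 12481/192, 15589/192]
→ [65, 65, 81]

(1,1) stack=L3,L4,L5; from [0,0,0]:
+L3 (α=2/5) → [448/5, 144/5, 88]
+L4 (α=1/7) → [2873/35, 1289/35, 551/7]
+L5 (α=2/7) → [4791/49, 1793/49, 4687/49]
→ [98, 37, 96]

query (2,1) [L3,L4] — begin 0,0,0
+L3 (α=0) → [0, 0, 0]
+L4 (α=1/5) → [27, 77/5, 173/5]
rounded: [27, 15, 35]


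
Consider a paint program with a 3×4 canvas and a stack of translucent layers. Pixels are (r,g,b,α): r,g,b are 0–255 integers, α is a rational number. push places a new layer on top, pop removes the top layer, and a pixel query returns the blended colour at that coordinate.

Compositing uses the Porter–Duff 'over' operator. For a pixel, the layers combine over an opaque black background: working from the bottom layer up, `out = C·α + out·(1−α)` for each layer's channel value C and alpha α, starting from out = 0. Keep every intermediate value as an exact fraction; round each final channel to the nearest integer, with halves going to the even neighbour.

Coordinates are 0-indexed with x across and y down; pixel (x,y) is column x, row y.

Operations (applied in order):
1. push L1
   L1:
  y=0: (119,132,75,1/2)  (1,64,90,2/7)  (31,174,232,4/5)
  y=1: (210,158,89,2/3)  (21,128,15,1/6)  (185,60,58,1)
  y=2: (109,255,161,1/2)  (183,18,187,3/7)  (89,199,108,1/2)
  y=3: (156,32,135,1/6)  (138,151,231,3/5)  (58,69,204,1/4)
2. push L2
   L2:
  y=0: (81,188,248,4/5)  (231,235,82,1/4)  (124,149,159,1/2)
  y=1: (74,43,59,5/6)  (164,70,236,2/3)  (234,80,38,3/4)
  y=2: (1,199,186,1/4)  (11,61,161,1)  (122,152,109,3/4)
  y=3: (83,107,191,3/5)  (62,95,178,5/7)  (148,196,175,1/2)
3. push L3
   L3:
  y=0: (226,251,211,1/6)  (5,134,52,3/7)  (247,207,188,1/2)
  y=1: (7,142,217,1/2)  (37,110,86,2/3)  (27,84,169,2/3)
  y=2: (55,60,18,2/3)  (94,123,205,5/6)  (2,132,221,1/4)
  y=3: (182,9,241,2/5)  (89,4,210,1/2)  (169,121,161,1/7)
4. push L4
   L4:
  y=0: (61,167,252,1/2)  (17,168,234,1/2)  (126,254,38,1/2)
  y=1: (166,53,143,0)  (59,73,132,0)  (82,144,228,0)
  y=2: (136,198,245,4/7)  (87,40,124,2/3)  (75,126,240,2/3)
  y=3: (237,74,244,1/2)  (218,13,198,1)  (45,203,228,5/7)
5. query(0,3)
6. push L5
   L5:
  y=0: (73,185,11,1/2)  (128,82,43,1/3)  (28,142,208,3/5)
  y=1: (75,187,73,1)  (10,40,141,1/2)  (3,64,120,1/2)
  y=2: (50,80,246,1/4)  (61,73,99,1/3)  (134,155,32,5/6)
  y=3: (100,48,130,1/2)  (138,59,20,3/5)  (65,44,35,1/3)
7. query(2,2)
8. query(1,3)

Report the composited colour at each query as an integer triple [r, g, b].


query (0,3) [L1,L2,L3,L4] — begin 0,0,0
after L1 α=1/6: [26, 16/3, 45/2]
after L2 α=3/5: [301/5, 199/3, 618/5]
after L3 α=2/5: [2723/25, 217/5, 4264/25]
after L4 α=1/2: [4324/25, 587/10, 5182/25]
= [173, 59, 207]

(2,2) stack=L1,L2,L3,L4,L5; from [0,0,0]:
L1 α=1/2: [89/2, 199/2, 54]
L2 α=3/4: [821/8, 1111/8, 381/4]
L3 α=1/4: [2479/32, 4389/32, 2027/16]
L4 α=2/3: [7279/96, 4151/32, 9707/48]
L5 α=5/6: [71599/576, 28951/192, 17387/288]
→ [124, 151, 60]

at x=1,y=3 over L1,L2,L3,L4,L5:
L1 α=3/5: [414/5, 453/5, 693/5]
L2 α=5/7: [2378/35, 3281/35, 5836/35]
L3 α=1/2: [5493/70, 3421/70, 6593/35]
L4 α=1: [218, 13, 198]
L5 α=3/5: [170, 203/5, 456/5]
rounded: [170, 41, 91]


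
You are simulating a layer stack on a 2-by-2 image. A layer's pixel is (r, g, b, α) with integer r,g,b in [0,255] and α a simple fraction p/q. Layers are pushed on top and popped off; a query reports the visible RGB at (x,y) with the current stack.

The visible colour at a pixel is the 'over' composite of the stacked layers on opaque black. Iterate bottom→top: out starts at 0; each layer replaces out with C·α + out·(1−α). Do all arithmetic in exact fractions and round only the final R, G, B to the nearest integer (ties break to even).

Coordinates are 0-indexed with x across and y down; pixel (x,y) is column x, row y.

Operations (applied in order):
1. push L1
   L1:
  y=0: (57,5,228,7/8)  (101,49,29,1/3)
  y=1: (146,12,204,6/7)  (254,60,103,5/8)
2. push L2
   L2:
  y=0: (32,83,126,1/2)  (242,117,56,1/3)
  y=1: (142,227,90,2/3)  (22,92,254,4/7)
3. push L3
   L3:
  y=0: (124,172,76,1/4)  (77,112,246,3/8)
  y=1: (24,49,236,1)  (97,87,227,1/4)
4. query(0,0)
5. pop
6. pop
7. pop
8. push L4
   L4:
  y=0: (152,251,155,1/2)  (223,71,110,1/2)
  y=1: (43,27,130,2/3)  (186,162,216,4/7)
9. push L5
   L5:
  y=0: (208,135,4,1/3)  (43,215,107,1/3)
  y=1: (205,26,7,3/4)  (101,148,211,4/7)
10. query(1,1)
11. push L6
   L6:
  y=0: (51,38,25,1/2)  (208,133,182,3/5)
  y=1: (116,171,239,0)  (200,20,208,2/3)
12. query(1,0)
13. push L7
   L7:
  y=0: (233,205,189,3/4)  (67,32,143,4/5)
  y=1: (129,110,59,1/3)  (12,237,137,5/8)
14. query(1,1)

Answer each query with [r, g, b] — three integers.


at x=0,y=0 over L1,L2,L3:
L1 α=7/8: [399/8, 35/8, 399/2]
L2 α=1/2: [655/16, 699/16, 651/4]
L3 α=1/4: [3949/64, 4849/64, 2257/16]
= [62, 76, 141]

(1,1) stack=L4,L5; from [0,0,0]:
+L4 (α=4/7) → [744/7, 648/7, 864/7]
+L5 (α=4/7) → [5060/49, 6088/49, 8500/49]
rounded: [103, 124, 173]

(1,0) stack=L4,L5,L6; from [0,0,0]:
L4 α=1/2: [223/2, 71/2, 55]
L5 α=1/3: [266/3, 286/3, 217/3]
L6 α=3/5: [2404/15, 1769/15, 2072/15]
→ [160, 118, 138]

query (1,1) [L4,L5,L6,L7] — begin 0,0,0
+L4 (α=4/7) → [744/7, 648/7, 864/7]
+L5 (α=4/7) → [5060/49, 6088/49, 8500/49]
+L6 (α=2/3) → [8220/49, 8048/147, 9628/49]
+L7 (α=5/8) → [3450/49, 66113/392, 62449/392]
→ [70, 169, 159]


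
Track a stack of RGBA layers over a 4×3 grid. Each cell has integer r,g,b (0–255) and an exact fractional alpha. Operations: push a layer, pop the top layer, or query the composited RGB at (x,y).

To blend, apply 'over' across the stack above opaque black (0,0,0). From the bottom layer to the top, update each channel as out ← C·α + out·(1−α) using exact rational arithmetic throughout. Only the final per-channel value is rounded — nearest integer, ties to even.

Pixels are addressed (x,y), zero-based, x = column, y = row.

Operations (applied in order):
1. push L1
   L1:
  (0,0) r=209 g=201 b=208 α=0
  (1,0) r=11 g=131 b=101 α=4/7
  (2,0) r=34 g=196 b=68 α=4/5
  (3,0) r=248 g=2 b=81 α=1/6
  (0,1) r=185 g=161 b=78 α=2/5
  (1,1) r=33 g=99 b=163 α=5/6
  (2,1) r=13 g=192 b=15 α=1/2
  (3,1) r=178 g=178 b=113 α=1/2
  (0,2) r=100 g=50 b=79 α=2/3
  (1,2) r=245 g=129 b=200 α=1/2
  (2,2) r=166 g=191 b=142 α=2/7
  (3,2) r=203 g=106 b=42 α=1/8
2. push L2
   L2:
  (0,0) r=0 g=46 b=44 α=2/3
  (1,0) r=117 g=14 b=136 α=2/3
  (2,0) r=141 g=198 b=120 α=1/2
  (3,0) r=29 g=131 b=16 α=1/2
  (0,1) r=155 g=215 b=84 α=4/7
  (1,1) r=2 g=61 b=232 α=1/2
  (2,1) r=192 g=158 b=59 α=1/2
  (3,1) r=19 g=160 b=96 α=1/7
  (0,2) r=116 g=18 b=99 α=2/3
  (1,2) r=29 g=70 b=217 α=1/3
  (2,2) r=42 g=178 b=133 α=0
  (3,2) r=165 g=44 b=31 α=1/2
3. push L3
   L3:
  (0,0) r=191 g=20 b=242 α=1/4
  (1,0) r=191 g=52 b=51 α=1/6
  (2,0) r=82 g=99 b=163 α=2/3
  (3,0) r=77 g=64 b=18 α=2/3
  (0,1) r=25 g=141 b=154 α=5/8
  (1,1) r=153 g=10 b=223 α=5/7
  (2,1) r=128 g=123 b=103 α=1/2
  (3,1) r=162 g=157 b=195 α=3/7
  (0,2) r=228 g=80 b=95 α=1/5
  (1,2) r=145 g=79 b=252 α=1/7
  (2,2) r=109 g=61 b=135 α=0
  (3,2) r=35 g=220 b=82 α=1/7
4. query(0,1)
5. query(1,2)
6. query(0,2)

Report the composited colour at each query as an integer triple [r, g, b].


query (0,1) [L1,L2,L3] — begin 0,0,0
+L1 (α=2/5) → [74, 322/5, 156/5]
+L2 (α=4/7) → [842/7, 5266/35, 2148/35]
+L3 (α=5/8) → [3401/56, 40473/280, 16697/140]
→ [61, 145, 119]

(1,2) stack=L1,L2,L3; from [0,0,0]:
+L1 (α=1/2) → [245/2, 129/2, 100]
+L2 (α=1/3) → [274/3, 199/3, 139]
+L3 (α=1/7) → [99, 477/7, 1086/7]
rounded: [99, 68, 155]

query (0,2) [L1,L2,L3] — begin 0,0,0
+L1 (α=2/3) → [200/3, 100/3, 158/3]
+L2 (α=2/3) → [896/9, 208/9, 752/9]
+L3 (α=1/5) → [5636/45, 1552/45, 3863/45]
= [125, 34, 86]


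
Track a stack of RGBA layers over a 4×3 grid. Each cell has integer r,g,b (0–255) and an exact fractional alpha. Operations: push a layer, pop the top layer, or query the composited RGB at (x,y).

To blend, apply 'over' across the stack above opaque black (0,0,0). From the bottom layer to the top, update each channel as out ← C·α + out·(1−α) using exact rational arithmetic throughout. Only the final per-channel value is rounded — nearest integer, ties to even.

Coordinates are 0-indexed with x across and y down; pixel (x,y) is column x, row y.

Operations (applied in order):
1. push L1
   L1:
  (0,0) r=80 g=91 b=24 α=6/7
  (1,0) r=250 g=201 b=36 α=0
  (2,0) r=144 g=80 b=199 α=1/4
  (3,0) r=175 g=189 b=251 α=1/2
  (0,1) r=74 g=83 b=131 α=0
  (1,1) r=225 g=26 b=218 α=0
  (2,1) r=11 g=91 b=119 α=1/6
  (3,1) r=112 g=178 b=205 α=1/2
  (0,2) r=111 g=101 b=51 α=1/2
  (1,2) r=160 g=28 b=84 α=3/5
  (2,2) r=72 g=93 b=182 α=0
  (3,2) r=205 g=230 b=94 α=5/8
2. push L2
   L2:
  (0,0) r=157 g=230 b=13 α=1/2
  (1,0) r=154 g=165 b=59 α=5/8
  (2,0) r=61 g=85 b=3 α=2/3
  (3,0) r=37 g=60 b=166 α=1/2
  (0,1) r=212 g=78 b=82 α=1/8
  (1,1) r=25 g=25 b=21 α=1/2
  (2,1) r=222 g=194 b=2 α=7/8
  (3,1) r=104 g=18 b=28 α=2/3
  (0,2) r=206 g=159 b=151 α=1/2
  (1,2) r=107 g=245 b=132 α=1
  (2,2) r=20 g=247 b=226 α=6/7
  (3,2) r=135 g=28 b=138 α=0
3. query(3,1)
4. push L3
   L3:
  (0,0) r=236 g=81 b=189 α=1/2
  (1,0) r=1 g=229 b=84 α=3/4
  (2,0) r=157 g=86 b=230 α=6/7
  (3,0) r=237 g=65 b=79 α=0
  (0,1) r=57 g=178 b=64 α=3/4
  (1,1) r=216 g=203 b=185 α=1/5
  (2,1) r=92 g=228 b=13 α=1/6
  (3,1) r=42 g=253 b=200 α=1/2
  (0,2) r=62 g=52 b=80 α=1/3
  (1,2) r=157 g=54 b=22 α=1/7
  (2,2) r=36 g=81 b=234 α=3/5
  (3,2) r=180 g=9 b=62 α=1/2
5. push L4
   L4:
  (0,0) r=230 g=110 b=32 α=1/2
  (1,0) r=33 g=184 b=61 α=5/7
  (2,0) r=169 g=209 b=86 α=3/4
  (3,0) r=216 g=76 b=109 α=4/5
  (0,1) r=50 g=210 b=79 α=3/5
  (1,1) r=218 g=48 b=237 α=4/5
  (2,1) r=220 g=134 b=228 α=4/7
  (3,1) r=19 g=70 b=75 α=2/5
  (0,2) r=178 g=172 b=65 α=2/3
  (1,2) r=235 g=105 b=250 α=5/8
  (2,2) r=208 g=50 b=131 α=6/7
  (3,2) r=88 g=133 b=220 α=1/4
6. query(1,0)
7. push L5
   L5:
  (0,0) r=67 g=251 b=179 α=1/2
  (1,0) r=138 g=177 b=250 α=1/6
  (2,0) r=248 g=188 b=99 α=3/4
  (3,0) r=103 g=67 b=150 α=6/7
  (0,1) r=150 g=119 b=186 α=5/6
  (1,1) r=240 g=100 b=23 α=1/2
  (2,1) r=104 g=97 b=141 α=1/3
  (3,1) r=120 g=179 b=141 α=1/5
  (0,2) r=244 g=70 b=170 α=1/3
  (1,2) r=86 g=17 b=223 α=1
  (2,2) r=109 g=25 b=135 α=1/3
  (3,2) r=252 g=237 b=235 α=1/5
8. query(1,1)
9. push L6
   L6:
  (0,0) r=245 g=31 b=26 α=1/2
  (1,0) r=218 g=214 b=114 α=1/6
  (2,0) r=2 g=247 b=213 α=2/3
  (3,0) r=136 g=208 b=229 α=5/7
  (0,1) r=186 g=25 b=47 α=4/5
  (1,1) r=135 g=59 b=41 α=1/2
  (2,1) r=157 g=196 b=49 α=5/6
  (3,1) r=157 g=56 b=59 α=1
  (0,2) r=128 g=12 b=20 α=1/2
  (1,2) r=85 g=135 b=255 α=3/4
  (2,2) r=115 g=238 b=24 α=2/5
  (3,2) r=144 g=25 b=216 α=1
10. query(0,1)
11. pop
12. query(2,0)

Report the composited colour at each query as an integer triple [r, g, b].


(3,1) stack=L1,L2; from [0,0,0]:
L1 α=1/2: [56, 89, 205/2]
L2 α=2/3: [88, 125/3, 317/6]
rounded: [88, 42, 53]

query (1,0) [L1,L2,L3,L4] — begin 0,0,0
after L1 α=0: [0, 0, 0]
after L2 α=5/8: [385/4, 825/8, 295/8]
after L3 α=3/4: [397/16, 6321/32, 2311/32]
after L4 α=5/7: [1717/56, 21041/112, 7191/112]
→ [31, 188, 64]

at x=1,y=1 over L1,L2,L3,L4,L5:
L1 α=0: [0, 0, 0]
L2 α=1/2: [25/2, 25/2, 21/2]
L3 α=1/5: [266/5, 253/5, 227/5]
L4 α=4/5: [4626/25, 1213/25, 4967/25]
L5 α=1/2: [5313/25, 3713/50, 2771/25]
= [213, 74, 111]

(0,1) stack=L1,L2,L3,L4,L5,L6; from [0,0,0]:
L1 α=0: [0, 0, 0]
L2 α=1/8: [53/2, 39/4, 41/4]
L3 α=3/4: [395/8, 2175/16, 809/16]
L4 α=3/5: [199/4, 1443/8, 541/8]
L5 α=5/6: [3199/24, 6203/48, 7981/48]
L6 α=4/5: [4211/24, 11003/240, 3401/48]
= [175, 46, 71]

query (2,0) [L1,L2,L3,L4,L5] — begin 0,0,0
L1 α=1/4: [36, 20, 199/4]
L2 α=2/3: [158/3, 190/3, 223/12]
L3 α=6/7: [2984/21, 1738/21, 16783/84]
L4 α=3/4: [13631/84, 14905/84, 38455/336]
L5 α=3/4: [76127/336, 62281/336, 138247/1344]
→ [227, 185, 103]


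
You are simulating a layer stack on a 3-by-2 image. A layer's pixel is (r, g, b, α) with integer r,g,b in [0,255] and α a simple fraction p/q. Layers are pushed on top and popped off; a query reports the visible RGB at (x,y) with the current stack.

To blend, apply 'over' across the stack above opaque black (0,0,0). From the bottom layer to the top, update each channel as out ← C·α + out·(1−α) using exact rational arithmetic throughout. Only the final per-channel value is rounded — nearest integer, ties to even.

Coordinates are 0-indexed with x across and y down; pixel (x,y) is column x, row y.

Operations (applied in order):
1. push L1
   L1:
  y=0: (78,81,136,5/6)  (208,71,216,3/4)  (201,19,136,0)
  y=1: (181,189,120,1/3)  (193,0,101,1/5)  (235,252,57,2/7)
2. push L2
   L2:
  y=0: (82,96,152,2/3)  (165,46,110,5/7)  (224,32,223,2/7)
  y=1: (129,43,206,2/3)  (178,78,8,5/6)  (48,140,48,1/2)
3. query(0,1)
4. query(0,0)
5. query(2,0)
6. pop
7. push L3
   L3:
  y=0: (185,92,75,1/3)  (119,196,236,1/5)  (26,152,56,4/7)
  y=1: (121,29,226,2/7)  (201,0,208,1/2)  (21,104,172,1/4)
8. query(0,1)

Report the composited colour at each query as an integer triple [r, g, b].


(0,1) stack=L1,L2; from [0,0,0]:
L1 α=1/3: [181/3, 63, 40]
L2 α=2/3: [955/9, 149/3, 452/3]
= [106, 50, 151]

query (0,0) [L1,L2] — begin 0,0,0
L1 α=5/6: [65, 135/2, 340/3]
L2 α=2/3: [229/3, 173/2, 1252/9]
rounded: [76, 86, 139]

at x=2,y=0 over L1,L2:
L1 α=0: [0, 0, 0]
L2 α=2/7: [64, 64/7, 446/7]
→ [64, 9, 64]

(0,1) stack=L1,L3; from [0,0,0]:
+L1 (α=1/3) → [181/3, 63, 40]
+L3 (α=2/7) → [233/3, 373/7, 652/7]
rounded: [78, 53, 93]


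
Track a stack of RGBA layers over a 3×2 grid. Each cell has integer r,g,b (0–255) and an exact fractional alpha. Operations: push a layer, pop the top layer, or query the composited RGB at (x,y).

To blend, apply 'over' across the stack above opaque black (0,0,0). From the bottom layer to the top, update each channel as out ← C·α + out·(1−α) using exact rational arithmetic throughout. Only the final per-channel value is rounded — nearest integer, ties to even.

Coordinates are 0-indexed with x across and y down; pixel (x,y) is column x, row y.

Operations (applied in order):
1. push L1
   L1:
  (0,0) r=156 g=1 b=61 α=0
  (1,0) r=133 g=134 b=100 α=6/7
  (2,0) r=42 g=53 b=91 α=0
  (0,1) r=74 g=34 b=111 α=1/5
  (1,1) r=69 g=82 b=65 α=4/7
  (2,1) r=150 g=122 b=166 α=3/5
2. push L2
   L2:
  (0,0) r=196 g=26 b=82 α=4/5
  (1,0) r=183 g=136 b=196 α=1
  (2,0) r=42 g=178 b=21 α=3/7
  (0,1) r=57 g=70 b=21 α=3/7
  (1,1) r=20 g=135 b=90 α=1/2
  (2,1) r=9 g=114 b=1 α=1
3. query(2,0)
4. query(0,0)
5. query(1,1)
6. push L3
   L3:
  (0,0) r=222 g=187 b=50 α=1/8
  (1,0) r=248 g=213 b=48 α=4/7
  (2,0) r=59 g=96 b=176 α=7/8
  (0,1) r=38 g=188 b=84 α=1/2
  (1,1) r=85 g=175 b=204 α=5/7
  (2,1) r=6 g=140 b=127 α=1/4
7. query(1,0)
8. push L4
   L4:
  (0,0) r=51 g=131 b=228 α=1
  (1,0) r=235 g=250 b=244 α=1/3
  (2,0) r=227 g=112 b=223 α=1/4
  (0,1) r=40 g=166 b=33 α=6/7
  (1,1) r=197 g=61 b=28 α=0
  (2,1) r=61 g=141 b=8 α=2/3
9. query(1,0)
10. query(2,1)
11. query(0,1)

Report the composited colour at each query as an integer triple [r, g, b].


(2,0) stack=L1,L2; from [0,0,0]:
after L1 α=0: [0, 0, 0]
after L2 α=3/7: [18, 534/7, 9]
→ [18, 76, 9]

at x=0,y=0 over L1,L2:
L1 α=0: [0, 0, 0]
L2 α=4/5: [784/5, 104/5, 328/5]
→ [157, 21, 66]

(1,1) stack=L1,L2; from [0,0,0]:
+L1 (α=4/7) → [276/7, 328/7, 260/7]
+L2 (α=1/2) → [208/7, 1273/14, 445/7]
→ [30, 91, 64]

query (1,0) [L1,L2,L3] — begin 0,0,0
+L1 (α=6/7) → [114, 804/7, 600/7]
+L2 (α=1) → [183, 136, 196]
+L3 (α=4/7) → [1541/7, 180, 780/7]
= [220, 180, 111]

(1,0) stack=L1,L2,L3,L4; from [0,0,0]:
after L1 α=6/7: [114, 804/7, 600/7]
after L2 α=1: [183, 136, 196]
after L3 α=4/7: [1541/7, 180, 780/7]
after L4 α=1/3: [4727/21, 610/3, 3268/21]
rounded: [225, 203, 156]

(2,1) stack=L1,L2,L3,L4; from [0,0,0]:
+L1 (α=3/5) → [90, 366/5, 498/5]
+L2 (α=1) → [9, 114, 1]
+L3 (α=1/4) → [33/4, 241/2, 65/2]
+L4 (α=2/3) → [521/12, 805/6, 97/6]
= [43, 134, 16]

at x=0,y=1 over L1,L2,L3,L4:
L1 α=1/5: [74/5, 34/5, 111/5]
L2 α=3/7: [1151/35, 1186/35, 759/35]
L3 α=1/2: [2481/70, 3883/35, 3699/70]
L4 α=6/7: [19281/490, 38743/245, 17559/490]
rounded: [39, 158, 36]


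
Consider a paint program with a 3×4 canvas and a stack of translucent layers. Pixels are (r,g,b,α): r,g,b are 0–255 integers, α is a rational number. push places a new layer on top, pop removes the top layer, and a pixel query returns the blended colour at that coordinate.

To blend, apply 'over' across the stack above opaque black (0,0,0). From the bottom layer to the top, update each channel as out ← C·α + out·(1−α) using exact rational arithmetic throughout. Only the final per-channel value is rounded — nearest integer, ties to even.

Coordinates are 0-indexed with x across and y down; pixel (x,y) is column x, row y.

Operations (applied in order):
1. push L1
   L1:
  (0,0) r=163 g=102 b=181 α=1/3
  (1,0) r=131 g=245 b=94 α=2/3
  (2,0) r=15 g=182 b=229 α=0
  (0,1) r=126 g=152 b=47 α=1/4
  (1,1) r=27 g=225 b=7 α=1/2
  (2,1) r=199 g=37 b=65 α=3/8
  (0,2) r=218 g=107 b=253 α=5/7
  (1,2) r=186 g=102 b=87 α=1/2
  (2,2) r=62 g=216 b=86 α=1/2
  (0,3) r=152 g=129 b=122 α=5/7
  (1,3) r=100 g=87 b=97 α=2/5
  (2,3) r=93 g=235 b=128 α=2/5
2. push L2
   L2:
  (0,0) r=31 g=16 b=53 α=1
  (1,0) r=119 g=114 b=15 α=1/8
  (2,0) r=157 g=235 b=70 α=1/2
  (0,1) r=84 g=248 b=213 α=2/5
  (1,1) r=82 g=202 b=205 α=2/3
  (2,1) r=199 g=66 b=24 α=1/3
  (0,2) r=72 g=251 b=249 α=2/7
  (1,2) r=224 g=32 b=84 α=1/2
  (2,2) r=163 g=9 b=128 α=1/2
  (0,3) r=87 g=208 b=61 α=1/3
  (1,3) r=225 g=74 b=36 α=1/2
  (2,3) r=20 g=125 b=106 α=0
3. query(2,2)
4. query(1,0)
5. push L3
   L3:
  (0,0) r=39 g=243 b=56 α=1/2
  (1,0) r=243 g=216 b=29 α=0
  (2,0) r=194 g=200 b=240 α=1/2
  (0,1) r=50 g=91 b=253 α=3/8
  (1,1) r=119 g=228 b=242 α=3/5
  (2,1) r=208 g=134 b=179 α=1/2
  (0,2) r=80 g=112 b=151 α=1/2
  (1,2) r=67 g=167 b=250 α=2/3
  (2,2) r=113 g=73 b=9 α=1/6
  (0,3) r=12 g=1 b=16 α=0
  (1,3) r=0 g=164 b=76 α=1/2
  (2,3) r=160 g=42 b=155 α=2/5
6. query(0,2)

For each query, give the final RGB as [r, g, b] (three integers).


(2,2) stack=L1,L2; from [0,0,0]:
L1 α=1/2: [31, 108, 43]
L2 α=1/2: [97, 117/2, 171/2]
→ [97, 58, 86]

(1,0) stack=L1,L2; from [0,0,0]:
L1 α=2/3: [262/3, 490/3, 188/3]
L2 α=1/8: [2191/24, 943/6, 1361/24]
rounded: [91, 157, 57]

query (0,2) [L1,L2,L3] — begin 0,0,0
+L1 (α=5/7) → [1090/7, 535/7, 1265/7]
+L2 (α=2/7) → [6458/49, 6189/49, 9811/49]
+L3 (α=1/2) → [5189/49, 11677/98, 8605/49]
→ [106, 119, 176]


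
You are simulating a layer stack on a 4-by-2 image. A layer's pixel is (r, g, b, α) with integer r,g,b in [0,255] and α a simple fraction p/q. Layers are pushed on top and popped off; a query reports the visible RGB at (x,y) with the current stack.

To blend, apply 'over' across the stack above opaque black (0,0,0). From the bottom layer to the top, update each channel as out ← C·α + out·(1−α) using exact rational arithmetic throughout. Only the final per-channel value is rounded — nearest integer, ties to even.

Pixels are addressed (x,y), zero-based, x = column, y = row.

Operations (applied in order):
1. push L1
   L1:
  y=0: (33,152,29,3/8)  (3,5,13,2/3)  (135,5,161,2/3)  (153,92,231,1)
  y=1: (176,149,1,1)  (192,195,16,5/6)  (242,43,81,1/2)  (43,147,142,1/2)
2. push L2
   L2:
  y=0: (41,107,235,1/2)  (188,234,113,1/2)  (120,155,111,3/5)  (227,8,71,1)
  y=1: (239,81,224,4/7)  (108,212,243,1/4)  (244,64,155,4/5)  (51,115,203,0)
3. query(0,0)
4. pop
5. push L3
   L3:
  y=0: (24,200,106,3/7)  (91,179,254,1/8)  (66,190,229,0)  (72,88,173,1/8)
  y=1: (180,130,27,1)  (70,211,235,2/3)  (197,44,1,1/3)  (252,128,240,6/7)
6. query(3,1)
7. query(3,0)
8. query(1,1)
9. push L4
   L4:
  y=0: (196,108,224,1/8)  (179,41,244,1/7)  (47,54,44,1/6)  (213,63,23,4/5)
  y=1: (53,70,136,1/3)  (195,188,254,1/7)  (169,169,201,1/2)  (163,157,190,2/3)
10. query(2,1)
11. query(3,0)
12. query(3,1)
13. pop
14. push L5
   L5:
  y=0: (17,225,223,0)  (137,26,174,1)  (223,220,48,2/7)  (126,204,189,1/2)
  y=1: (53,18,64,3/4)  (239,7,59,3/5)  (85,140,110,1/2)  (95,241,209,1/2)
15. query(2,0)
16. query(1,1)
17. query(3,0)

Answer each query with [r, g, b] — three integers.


query (0,0) [L1,L2] — begin 0,0,0
L1 α=3/8: [99/8, 57, 87/8]
L2 α=1/2: [427/16, 82, 1967/16]
→ [27, 82, 123]

(3,1) stack=L1,L3; from [0,0,0]:
after L1 α=1/2: [43/2, 147/2, 71]
after L3 α=6/7: [3067/14, 1683/14, 1511/7]
= [219, 120, 216]

(3,0) stack=L1,L3; from [0,0,0]:
after L1 α=1: [153, 92, 231]
after L3 α=1/8: [1143/8, 183/2, 895/4]
= [143, 92, 224]

(1,1) stack=L1,L3; from [0,0,0]:
L1 α=5/6: [160, 325/2, 40/3]
L3 α=2/3: [100, 1169/6, 1450/9]
→ [100, 195, 161]

query (2,1) [L1,L3,L4] — begin 0,0,0
L1 α=1/2: [121, 43/2, 81/2]
L3 α=1/3: [439/3, 29, 82/3]
L4 α=1/2: [473/3, 99, 685/6]
rounded: [158, 99, 114]

query (3,0) [L1,L3,L4] — begin 0,0,0
after L1 α=1: [153, 92, 231]
after L3 α=1/8: [1143/8, 183/2, 895/4]
after L4 α=4/5: [7959/40, 687/10, 1263/20]
= [199, 69, 63]

query (3,1) [L1,L3,L4] — begin 0,0,0
after L1 α=1/2: [43/2, 147/2, 71]
after L3 α=6/7: [3067/14, 1683/14, 1511/7]
after L4 α=2/3: [7631/42, 6079/42, 4171/21]
rounded: [182, 145, 199]

(2,0) stack=L1,L3,L5; from [0,0,0]:
after L1 α=2/3: [90, 10/3, 322/3]
after L3 α=0: [90, 10/3, 322/3]
after L5 α=2/7: [128, 1370/21, 1898/21]
rounded: [128, 65, 90]

at x=1,y=1 over L1,L3,L5:
+L1 (α=5/6) → [160, 325/2, 40/3]
+L3 (α=2/3) → [100, 1169/6, 1450/9]
+L5 (α=3/5) → [917/5, 1232/15, 4493/45]
rounded: [183, 82, 100]

query (3,0) [L1,L3,L5] — begin 0,0,0
L1 α=1: [153, 92, 231]
L3 α=1/8: [1143/8, 183/2, 895/4]
L5 α=1/2: [2151/16, 591/4, 1651/8]
= [134, 148, 206]


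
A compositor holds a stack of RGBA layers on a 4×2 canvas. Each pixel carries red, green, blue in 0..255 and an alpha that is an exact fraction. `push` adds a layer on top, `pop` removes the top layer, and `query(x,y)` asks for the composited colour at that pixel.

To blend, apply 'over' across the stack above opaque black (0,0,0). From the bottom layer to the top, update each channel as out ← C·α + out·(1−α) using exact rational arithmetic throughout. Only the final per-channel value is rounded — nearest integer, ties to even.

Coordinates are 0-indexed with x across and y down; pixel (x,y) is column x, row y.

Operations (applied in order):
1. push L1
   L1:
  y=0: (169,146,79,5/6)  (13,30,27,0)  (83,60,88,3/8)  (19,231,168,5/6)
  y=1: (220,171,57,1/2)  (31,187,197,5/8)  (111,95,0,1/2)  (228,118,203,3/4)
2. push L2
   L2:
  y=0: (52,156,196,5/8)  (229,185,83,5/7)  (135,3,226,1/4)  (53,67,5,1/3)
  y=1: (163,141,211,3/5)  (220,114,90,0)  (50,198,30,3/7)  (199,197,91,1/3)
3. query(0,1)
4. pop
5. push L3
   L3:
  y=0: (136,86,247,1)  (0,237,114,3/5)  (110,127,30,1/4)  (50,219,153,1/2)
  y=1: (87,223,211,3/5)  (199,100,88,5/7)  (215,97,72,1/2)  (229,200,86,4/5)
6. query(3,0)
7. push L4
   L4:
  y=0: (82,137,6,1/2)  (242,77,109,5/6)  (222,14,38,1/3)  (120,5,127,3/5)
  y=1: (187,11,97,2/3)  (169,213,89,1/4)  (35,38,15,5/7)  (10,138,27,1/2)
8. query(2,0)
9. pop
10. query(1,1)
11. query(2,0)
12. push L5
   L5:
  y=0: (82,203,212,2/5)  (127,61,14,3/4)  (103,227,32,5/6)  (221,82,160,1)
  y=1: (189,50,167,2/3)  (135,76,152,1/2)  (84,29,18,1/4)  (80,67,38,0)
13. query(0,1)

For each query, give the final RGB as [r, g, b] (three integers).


query (0,1) [L1,L2] — begin 0,0,0
L1 α=1/2: [110, 171/2, 57/2]
L2 α=3/5: [709/5, 594/5, 138]
→ [142, 119, 138]

at x=3,y=0 over L1,L3:
+L1 (α=5/6) → [95/6, 385/2, 140]
+L3 (α=1/2) → [395/12, 823/4, 293/2]
→ [33, 206, 146]

query (2,0) [L1,L3,L4] — begin 0,0,0
+L1 (α=3/8) → [249/8, 45/2, 33]
+L3 (α=1/4) → [1627/32, 389/8, 129/4]
+L4 (α=1/3) → [5179/48, 445/12, 205/6]
→ [108, 37, 34]

at x=1,y=1 over L1,L3:
after L1 α=5/8: [155/8, 935/8, 985/8]
after L3 α=5/7: [4135/28, 2935/28, 2745/28]
→ [148, 105, 98]

(2,0) stack=L1,L3; from [0,0,0]:
after L1 α=3/8: [249/8, 45/2, 33]
after L3 α=1/4: [1627/32, 389/8, 129/4]
→ [51, 49, 32]

query (0,1) [L1,L3,L5] — begin 0,0,0
after L1 α=1/2: [110, 171/2, 57/2]
after L3 α=3/5: [481/5, 168, 138]
after L5 α=2/3: [2371/15, 268/3, 472/3]
rounded: [158, 89, 157]


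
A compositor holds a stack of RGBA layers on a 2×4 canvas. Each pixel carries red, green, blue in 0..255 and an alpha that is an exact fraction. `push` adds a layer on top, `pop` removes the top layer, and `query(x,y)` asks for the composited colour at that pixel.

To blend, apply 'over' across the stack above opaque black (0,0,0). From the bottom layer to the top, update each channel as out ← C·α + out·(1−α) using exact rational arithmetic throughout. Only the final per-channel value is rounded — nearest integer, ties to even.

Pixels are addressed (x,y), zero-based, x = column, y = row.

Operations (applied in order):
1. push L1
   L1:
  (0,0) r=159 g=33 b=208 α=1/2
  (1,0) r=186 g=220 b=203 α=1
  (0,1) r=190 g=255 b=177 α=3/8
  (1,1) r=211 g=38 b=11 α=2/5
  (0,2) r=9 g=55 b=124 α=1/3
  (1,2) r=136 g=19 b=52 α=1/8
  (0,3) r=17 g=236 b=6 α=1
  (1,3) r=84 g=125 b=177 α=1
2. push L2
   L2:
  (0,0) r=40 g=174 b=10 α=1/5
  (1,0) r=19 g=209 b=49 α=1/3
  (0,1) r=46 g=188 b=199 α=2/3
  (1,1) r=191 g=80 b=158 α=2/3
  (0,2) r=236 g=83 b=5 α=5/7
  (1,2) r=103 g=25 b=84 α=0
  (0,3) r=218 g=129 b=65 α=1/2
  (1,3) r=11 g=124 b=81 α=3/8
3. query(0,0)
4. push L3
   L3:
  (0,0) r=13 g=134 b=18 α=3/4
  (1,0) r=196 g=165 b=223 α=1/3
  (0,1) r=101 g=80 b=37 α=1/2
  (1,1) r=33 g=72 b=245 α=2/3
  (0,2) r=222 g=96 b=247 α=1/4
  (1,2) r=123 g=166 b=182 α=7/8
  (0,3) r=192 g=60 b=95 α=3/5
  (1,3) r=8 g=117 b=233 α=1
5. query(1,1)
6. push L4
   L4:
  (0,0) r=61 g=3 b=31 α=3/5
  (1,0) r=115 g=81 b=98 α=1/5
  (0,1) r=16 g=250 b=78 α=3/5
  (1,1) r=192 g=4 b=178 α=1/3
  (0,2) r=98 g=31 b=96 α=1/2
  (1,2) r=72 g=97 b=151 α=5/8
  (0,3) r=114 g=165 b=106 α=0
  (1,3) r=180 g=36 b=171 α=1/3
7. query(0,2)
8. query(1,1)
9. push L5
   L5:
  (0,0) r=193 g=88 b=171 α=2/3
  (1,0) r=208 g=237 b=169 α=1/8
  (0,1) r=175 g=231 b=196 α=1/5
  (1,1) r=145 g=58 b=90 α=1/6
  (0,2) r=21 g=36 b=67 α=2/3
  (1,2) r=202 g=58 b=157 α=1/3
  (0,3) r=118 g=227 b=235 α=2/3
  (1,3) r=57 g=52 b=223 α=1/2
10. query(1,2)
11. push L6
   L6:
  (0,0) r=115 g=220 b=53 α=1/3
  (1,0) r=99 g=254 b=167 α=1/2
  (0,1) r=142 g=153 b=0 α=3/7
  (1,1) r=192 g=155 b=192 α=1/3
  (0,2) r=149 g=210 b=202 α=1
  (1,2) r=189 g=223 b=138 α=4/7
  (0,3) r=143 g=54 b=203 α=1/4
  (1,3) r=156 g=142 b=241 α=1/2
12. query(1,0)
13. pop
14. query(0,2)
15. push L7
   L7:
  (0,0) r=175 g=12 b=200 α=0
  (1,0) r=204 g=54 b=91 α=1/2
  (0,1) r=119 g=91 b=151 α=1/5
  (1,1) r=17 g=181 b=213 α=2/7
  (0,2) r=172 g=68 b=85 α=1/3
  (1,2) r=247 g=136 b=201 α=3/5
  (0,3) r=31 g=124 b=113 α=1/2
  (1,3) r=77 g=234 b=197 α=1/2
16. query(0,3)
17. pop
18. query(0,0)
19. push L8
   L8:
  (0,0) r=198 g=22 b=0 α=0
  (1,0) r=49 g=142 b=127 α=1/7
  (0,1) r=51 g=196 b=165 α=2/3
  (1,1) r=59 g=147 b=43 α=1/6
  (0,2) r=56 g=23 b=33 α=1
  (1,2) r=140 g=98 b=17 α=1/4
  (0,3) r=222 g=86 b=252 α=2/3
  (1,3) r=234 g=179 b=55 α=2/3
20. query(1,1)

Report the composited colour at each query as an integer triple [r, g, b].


at x=0,y=0 over L1,L2:
+L1 (α=1/2) → [159/2, 33/2, 104]
+L2 (α=1/5) → [358/5, 48, 426/5]
= [72, 48, 85]

(1,1) stack=L1,L2,L3; from [0,0,0]:
+L1 (α=2/5) → [422/5, 76/5, 22/5]
+L2 (α=2/3) → [2332/15, 292/5, 534/5]
+L3 (α=2/3) → [3322/45, 1012/15, 2984/15]
rounded: [74, 67, 199]

at x=0,y=2 over L1,L2,L3,L4:
L1 α=1/3: [3, 55/3, 124/3]
L2 α=5/7: [1186/7, 1355/21, 323/21]
L3 α=1/4: [1278/7, 2027/28, 513/7]
L4 α=1/2: [982/7, 2895/56, 1185/14]
rounded: [140, 52, 85]

at x=1,y=1 over L1,L2,L3,L4:
L1 α=2/5: [422/5, 76/5, 22/5]
L2 α=2/3: [2332/15, 292/5, 534/5]
L3 α=2/3: [3322/45, 1012/15, 2984/15]
L4 α=1/3: [15284/135, 2084/45, 8638/45]
rounded: [113, 46, 192]

at x=1,y=2 over L1,L2,L3,L4,L5:
+L1 (α=1/8) → [17, 19/8, 13/2]
+L2 (α=0) → [17, 19/8, 13/2]
+L3 (α=7/8) → [439/4, 9315/64, 2561/16]
+L4 (α=5/8) → [2757/32, 58985/512, 19763/128]
+L5 (α=1/3) → [5989/48, 24611/256, 9937/64]
→ [125, 96, 155]

query (1,0) [L1,L2,L3,L4,L5,L6] — begin 0,0,0
L1 α=1: [186, 220, 203]
L2 α=1/3: [391/3, 649/3, 455/3]
L3 α=1/3: [1370/9, 1793/9, 1579/9]
L4 α=1/5: [1303/9, 7901/45, 7198/45]
L5 α=1/8: [10993/72, 16493/90, 57991/360]
L6 α=1/2: [18121/144, 39353/180, 118111/720]
= [126, 219, 164]

(0,2) stack=L1,L2,L3,L4,L5; from [0,0,0]:
L1 α=1/3: [3, 55/3, 124/3]
L2 α=5/7: [1186/7, 1355/21, 323/21]
L3 α=1/4: [1278/7, 2027/28, 513/7]
L4 α=1/2: [982/7, 2895/56, 1185/14]
L5 α=2/3: [1276/21, 2309/56, 3061/42]
rounded: [61, 41, 73]

at x=0,y=3 over L1,L2,L3,L4,L5,L7:
L1 α=1: [17, 236, 6]
L2 α=1/2: [235/2, 365/2, 71/2]
L3 α=3/5: [811/5, 109, 356/5]
L4 α=0: [811/5, 109, 356/5]
L5 α=2/3: [1991/15, 563/3, 902/5]
L7 α=1/2: [1228/15, 935/6, 1467/10]
→ [82, 156, 147]

query (0,0) [L1,L2,L3,L4,L5] — begin 0,0,0
L1 α=1/2: [159/2, 33/2, 104]
L2 α=1/5: [358/5, 48, 426/5]
L3 α=3/4: [553/20, 225/2, 174/5]
L4 α=3/5: [2383/50, 234/5, 813/25]
L5 α=2/3: [21683/150, 1114/15, 3121/25]
= [145, 74, 125]

(1,1) stack=L1,L2,L3,L4,L5,L8; from [0,0,0]:
+L1 (α=2/5) → [422/5, 76/5, 22/5]
+L2 (α=2/3) → [2332/15, 292/5, 534/5]
+L3 (α=2/3) → [3322/45, 1012/15, 2984/15]
+L4 (α=1/3) → [15284/135, 2084/45, 8638/45]
+L5 (α=1/6) → [19199/162, 1303/27, 4724/27]
+L8 (α=1/6) → [105553/972, 5242/81, 24781/162]
rounded: [109, 65, 153]


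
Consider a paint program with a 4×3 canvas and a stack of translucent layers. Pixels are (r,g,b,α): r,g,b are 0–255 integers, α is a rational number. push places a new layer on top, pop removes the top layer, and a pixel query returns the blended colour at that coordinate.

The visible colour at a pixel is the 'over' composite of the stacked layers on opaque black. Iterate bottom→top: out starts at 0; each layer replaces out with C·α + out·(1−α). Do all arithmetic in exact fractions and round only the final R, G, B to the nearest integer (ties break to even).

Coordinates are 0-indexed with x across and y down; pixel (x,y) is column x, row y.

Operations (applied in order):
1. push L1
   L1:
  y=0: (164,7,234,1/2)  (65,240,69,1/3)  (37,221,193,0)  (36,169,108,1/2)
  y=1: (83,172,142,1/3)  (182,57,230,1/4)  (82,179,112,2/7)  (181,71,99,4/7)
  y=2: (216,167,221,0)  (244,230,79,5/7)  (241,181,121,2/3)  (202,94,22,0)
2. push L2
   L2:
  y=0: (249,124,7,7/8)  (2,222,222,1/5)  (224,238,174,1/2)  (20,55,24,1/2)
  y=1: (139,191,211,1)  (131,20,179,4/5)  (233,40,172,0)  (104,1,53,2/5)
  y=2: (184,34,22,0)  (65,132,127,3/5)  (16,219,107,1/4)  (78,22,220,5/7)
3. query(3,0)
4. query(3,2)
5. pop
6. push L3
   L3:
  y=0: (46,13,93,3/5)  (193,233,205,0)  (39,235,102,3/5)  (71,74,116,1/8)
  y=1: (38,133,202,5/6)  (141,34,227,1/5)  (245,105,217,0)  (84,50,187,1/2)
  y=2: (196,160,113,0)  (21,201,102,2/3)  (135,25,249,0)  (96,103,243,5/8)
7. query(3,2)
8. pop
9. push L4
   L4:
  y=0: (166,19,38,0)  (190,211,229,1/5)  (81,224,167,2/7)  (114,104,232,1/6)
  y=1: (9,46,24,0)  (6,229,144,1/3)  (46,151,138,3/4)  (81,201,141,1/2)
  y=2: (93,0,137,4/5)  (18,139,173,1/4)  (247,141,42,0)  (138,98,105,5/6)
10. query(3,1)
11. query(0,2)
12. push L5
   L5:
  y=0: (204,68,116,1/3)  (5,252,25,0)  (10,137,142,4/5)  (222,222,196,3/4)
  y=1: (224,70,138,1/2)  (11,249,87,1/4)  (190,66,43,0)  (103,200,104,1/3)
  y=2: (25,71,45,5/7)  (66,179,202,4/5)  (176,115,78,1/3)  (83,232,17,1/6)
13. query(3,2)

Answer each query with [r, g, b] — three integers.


at x=3,y=0 over L1,L2:
after L1 α=1/2: [18, 169/2, 54]
after L2 α=1/2: [19, 279/4, 39]
= [19, 70, 39]

at x=3,y=2 over L1,L2:
+L1 (α=0) → [0, 0, 0]
+L2 (α=5/7) → [390/7, 110/7, 1100/7]
= [56, 16, 157]

(3,2) stack=L1,L3; from [0,0,0]:
after L1 α=0: [0, 0, 0]
after L3 α=5/8: [60, 515/8, 1215/8]
rounded: [60, 64, 152]

query (3,1) [L1,L4] — begin 0,0,0
L1 α=4/7: [724/7, 284/7, 396/7]
L4 α=1/2: [1291/14, 1691/14, 1383/14]
rounded: [92, 121, 99]

query (0,2) [L1,L4] — begin 0,0,0
after L1 α=0: [0, 0, 0]
after L4 α=4/5: [372/5, 0, 548/5]
rounded: [74, 0, 110]

(3,2) stack=L1,L4,L5; from [0,0,0]:
+L1 (α=0) → [0, 0, 0]
+L4 (α=5/6) → [115, 245/3, 175/2]
+L5 (α=1/6) → [329/3, 1921/18, 303/4]
rounded: [110, 107, 76]
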